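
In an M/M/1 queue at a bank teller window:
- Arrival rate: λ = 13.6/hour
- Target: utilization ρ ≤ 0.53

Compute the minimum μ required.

ρ = λ/μ, so μ = λ/ρ
μ ≥ 13.6/0.53 = 25.6604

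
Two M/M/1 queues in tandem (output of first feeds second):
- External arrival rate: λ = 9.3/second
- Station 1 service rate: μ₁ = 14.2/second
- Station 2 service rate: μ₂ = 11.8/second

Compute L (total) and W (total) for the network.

By Jackson's theorem, each station behaves as independent M/M/1.
Station 1: ρ₁ = 9.3/14.2 = 0.6549, L₁ = ρ₁/(1-ρ₁) = λ/(μ₁-λ) = 9.3/4.90 = 1.8980
Station 2: ρ₂ = 9.3/11.8 = 0.7881, L₂ = ρ₂/(1-ρ₂) = λ/(μ₂-λ) = 9.3/2.50 = 3.7200
Total: L = L₁ + L₂ = 1.8980 + 3.7200 = 5.6180
W = L/λ = 5.6180/9.3 = 0.6041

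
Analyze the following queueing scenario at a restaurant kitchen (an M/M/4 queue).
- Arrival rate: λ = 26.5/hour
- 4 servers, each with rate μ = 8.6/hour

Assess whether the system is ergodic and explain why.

Stability requires ρ = λ/(cμ) < 1
ρ = 26.5/(4 × 8.6) = 26.5/34.40 = 0.7703
Since 0.7703 < 1, the system is STABLE.
The servers are busy 77.03% of the time.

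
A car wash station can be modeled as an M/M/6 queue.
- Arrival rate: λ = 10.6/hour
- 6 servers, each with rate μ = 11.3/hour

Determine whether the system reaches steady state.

Stability requires ρ = λ/(cμ) < 1
ρ = 10.6/(6 × 11.3) = 10.6/67.80 = 0.1563
Since 0.1563 < 1, the system is STABLE.
The servers are busy 15.63% of the time.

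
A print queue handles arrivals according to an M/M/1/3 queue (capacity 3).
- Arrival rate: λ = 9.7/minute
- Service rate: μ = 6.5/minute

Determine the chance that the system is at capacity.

ρ = λ/μ = 9.7/6.5 = 1.4923
P₀ = (1-ρ)/(1-ρ^(K+1)) = (1-1.4923)/(1-1.4923^4) = -0.4923/-3.9593 = 0.1243
P_K = P₀×ρ^K = 0.12434 × 1.4923^3 = 0.12434 × 3.3233 = 0.4132
Blocking probability = 41.32%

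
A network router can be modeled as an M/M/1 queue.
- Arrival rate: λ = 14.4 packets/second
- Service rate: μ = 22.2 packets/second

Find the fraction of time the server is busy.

Server utilization: ρ = λ/μ
ρ = 14.4/22.2 = 0.6486
The server is busy 64.86% of the time.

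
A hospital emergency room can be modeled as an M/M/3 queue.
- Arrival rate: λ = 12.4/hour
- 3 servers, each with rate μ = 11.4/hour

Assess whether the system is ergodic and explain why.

Stability requires ρ = λ/(cμ) < 1
ρ = 12.4/(3 × 11.4) = 12.4/34.20 = 0.3626
Since 0.3626 < 1, the system is STABLE.
The servers are busy 36.26% of the time.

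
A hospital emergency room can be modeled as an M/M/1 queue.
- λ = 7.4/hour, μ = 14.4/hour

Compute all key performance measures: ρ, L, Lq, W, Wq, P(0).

Step 1: ρ = λ/μ = 7.4/14.4 = 0.5139
Step 2: L = λ/(μ-λ) = 7.4/7.00 = 1.0571
Step 3: Lq = λ²/(μ(μ-λ)) = 54.76/(14.4×7.00) = 0.5433
Step 4: W = 1/(μ-λ) = 1/7.00 = 0.142857
Step 5: Wq = λ/(μ(μ-λ)) = 7.4/(14.4×7.00) = 0.07341
Step 6: P(0) = 1-ρ = 0.4861
Verify: L = λW = 7.4×0.142857 = 1.0571 ✔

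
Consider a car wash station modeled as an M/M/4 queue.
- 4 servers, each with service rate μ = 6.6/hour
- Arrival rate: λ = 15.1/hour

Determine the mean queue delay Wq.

Traffic intensity: ρ = λ/(cμ) = 15.1/(4×6.6) = 0.5720
Since ρ = 0.5720 < 1, system is stable.
Offered load a = λ/μ = cρ = 15.1/6.6 = 2.2879
P₀ = [ Σₙ₌₀^3 aⁿ/n! + a^4/(4!(1-ρ)) ]⁻¹
Σ = a^0/0! + a^1/1! + a^2/2! + a^3/3! = 1.0000 + 2.2879 + 2.6172 + 1.9959 = 7.9010
a^4/(4!(1-ρ)) = 27.3988/(24 × 0.42803) = 2.6671
P₀ = 1/(7.9010 + 2.6671) = 0.09462
Lq = P₀·a^4·ρ / (4!(1-ρ)²) = 0.094624 × 27.3988 × 0.57197 / (24 × 0.18321) = 0.3372
Wq = Lq/λ = 0.3372/15.1 = 0.02233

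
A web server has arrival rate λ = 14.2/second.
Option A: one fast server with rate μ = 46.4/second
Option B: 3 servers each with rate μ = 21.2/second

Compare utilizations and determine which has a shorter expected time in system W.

Option A: single server μ = 46.4 (M/M/1)
  ρ_A = 14.2/46.4 = 0.3060
  W_A = 1/(μ-λ) = 1/(46.4-14.2) = 1/32.20 = 0.03106

Option B: 3 servers μ = 21.2 (M/M/3)
  ρ_B = λ/(cμ) = 14.2/(3×21.2) = 0.2233
  Offered load a = λ/μ = cρ = 14.2/21.2 = 0.6698
  P₀ = [ Σₙ₌₀^2 aⁿ/n! + a^3/(3!(1-ρ)) ]⁻¹
  Σ = a^0/0! + a^1/1! + a^2/2! = 1.0000 + 0.6698 + 0.2243 = 1.8941
  a^3/(3!(1-ρ)) = 0.3005/(6 × 0.7767) = 0.06448
  P₀ = 1/(1.8941 + 0.06448) = 0.5106
  Lq = P₀·a^3·ρ / (3!(1-ρ)²) = 0.51056 × 0.30051 × 0.22327 / (6 × 0.60331) = 0.009463
  Wq_B = Lq/λ = 0.009463/14.2 = 0.0006664
  W_B = Wq_B + 1/μ = 0.0006664 + 0.04717 = 0.04784

Since W_A = 0.03106 < W_B = 0.04784, Option A (single fast server) has the shorter time in system.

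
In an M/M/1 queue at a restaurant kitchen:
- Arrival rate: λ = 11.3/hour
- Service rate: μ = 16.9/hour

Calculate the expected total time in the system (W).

First, compute utilization: ρ = λ/μ = 11.3/16.9 = 0.6686
For M/M/1: W = 1/(μ-λ)
W = 1/(16.9-11.3) = 1/5.60
W = 0.1786 hours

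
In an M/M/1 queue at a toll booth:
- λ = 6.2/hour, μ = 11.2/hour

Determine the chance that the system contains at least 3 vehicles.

ρ = λ/μ = 6.2/11.2 = 0.55357
P(N ≥ n) = ρⁿ
P(N ≥ 3) = 0.55357^3
P(N ≥ 3) = 0.1696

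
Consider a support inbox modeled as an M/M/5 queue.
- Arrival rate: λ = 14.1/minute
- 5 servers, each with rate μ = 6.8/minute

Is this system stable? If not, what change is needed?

Stability requires ρ = λ/(cμ) < 1
ρ = 14.1/(5 × 6.8) = 14.1/34.00 = 0.4147
Since 0.4147 < 1, the system is STABLE.
The servers are busy 41.47% of the time.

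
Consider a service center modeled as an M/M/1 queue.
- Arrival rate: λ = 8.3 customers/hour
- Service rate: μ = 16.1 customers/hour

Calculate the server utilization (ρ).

Server utilization: ρ = λ/μ
ρ = 8.3/16.1 = 0.5155
The server is busy 51.55% of the time.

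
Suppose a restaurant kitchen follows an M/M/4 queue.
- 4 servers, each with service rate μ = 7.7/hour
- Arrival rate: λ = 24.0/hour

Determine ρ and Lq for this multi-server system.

Traffic intensity: ρ = λ/(cμ) = 24.0/(4×7.7) = 0.7792
Since ρ = 0.7792 < 1, system is stable.
Offered load a = λ/μ = cρ = 24.0/7.7 = 3.1169
P₀ = [ Σₙ₌₀^3 aⁿ/n! + a^4/(4!(1-ρ)) ]⁻¹
Σ = a^0/0! + a^1/1! + a^2/2! + a^3/3! = 1.0000 + 3.1169 + 4.8575 + 5.0467 = 14.0211
a^4/(4!(1-ρ)) = 94.3805/(24 × 0.220779) = 17.8120
P₀ = 1/(14.0211 + 17.8120) = 0.03141
Lq = P₀·a^4·ρ / (4!(1-ρ)²) = 0.031414 × 94.3805 × 0.77922 / (24 × 0.048743) = 1.9749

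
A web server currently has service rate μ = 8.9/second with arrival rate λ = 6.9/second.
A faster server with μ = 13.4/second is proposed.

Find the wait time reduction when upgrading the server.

System 1: ρ₁ = 6.9/8.9 = 0.7753, W₁ = 1/(8.9-6.9) = 0.50000
System 2: ρ₂ = 6.9/13.4 = 0.5149, W₂ = 1/(13.4-6.9) = 0.15385
Improvement: (W₁-W₂)/W₁ = (0.50000-0.15385)/0.50000 = 69.23%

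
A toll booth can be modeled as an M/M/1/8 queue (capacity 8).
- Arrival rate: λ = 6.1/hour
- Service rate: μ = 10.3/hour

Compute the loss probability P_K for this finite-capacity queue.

ρ = λ/μ = 6.1/10.3 = 0.59223
P₀ = (1-ρ)/(1-ρ^(K+1)) = (1-0.59223)/(1-0.59223^9) = 0.4078/0.9910 = 0.4115
P_K = P₀×ρ^K = 0.41146 × 0.59223^8 = 0.41146 × 0.015133 = 0.006227
Blocking probability = 0.62%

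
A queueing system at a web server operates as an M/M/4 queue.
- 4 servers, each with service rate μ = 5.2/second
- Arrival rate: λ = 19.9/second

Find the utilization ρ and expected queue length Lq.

Traffic intensity: ρ = λ/(cμ) = 19.9/(4×5.2) = 0.9567
Since ρ = 0.9567 < 1, system is stable.
Offered load a = λ/μ = cρ = 19.9/5.2 = 3.8269
P₀ = [ Σₙ₌₀^3 aⁿ/n! + a^4/(4!(1-ρ)) ]⁻¹
Σ = a^0/0! + a^1/1! + a^2/2! + a^3/3! = 1.0000 + 3.8269 + 7.3227 + 9.3411 = 21.4907
a^4/(4!(1-ρ)) = 214.4860/(24 × 0.04326923) = 206.5421
P₀ = 1/(21.4907 + 206.5421) = 0.004385
Lq = P₀·a^4·ρ / (4!(1-ρ)²) = 0.004385335 × 214.4860 × 0.9567308 / (24 × 0.001872226) = 20.0273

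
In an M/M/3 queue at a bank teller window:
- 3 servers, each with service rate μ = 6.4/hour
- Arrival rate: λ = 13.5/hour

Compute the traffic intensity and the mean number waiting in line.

Traffic intensity: ρ = λ/(cμ) = 13.5/(3×6.4) = 0.7031
Since ρ = 0.7031 < 1, system is stable.
Offered load a = λ/μ = cρ = 13.5/6.4 = 2.1094
P₀ = [ Σₙ₌₀^2 aⁿ/n! + a^3/(3!(1-ρ)) ]⁻¹
Σ = a^0/0! + a^1/1! + a^2/2! = 1.0000 + 2.1094 + 2.2247 = 5.3341
a^3/(3!(1-ρ)) = 9.38559/(6 × 0.296875) = 5.2691
P₀ = 1/(5.3341 + 5.2691) = 0.09431
Lq = P₀·a^3·ρ / (3!(1-ρ)²) = 0.09431 × 9.3856 × 0.7031 / (6 × 0.08813) = 1.1770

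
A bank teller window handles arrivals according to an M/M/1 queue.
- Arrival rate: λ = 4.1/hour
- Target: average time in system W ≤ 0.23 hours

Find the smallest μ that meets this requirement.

For M/M/1: W = 1/(μ-λ)
Need W ≤ 0.23, so 1/(μ-λ) ≤ 0.23
μ - λ ≥ 1/0.23 = 4.3478
μ ≥ 4.1 + 4.3478 = 8.4478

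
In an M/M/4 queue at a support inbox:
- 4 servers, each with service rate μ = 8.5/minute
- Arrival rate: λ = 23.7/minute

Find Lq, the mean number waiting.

Traffic intensity: ρ = λ/(cμ) = 23.7/(4×8.5) = 0.6971
Since ρ = 0.6971 < 1, system is stable.
Offered load a = λ/μ = cρ = 23.7/8.5 = 2.7882
P₀ = [ Σₙ₌₀^3 aⁿ/n! + a^4/(4!(1-ρ)) ]⁻¹
Σ = a^0/0! + a^1/1! + a^2/2! + a^3/3! = 1.00000 + 2.78824 + 3.88713 + 3.61274 = 11.2881
a^4/(4!(1-ρ)) = 60.4391/(24 × 0.302941) = 8.3128
P₀ = 1/(11.2881 + 8.3128) = 0.05102
Lq = P₀·a^4·ρ / (4!(1-ρ)²) = 0.0510180 × 60.4391 × 0.697059 / (24 × 0.0917734) = 0.9758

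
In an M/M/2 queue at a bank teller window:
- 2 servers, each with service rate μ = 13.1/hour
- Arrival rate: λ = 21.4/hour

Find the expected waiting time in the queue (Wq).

Traffic intensity: ρ = λ/(cμ) = 21.4/(2×13.1) = 0.8168
Since ρ = 0.8168 < 1, system is stable.
Offered load a = λ/μ = cρ = 21.4/13.1 = 1.6336
P₀ = [ Σₙ₌₀^1 aⁿ/n! + a^2/(2!(1-ρ)) ]⁻¹
Σ = a^0/0! + a^1/1! = 1.0000 + 1.6336 = 2.6336
a^2/(2!(1-ρ)) = 2.66861/(2 × 0.183206) = 7.2831
P₀ = 1/(2.6336 + 7.2831) = 0.1008
Lq = P₀·a^2·ρ / (2!(1-ρ)²) = 0.10084 × 2.6686 × 0.81679 / (2 × 0.033564) = 3.2743
Wq = Lq/λ = 3.2743/21.4 = 0.1530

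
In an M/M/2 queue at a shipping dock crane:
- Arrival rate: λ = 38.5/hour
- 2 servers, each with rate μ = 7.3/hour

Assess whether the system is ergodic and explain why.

Stability requires ρ = λ/(cμ) < 1
ρ = 38.5/(2 × 7.3) = 38.5/14.60 = 2.6370
Since 2.6370 ≥ 1, the system is UNSTABLE.
Need c > λ/μ = 38.5/7.3 = 5.27.
Minimum servers needed: c = 6.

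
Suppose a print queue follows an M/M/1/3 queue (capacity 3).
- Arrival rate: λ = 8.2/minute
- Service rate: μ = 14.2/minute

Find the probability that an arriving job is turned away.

ρ = λ/μ = 8.2/14.2 = 0.577465
P₀ = (1-ρ)/(1-ρ^(K+1)) = (1-0.577465)/(1-0.577465^4) = 0.4225/0.8888 = 0.4754
P_K = P₀×ρ^K = 0.475399 × 0.577465^3 = 0.475399 × 0.192565 = 0.09155
Blocking probability = 9.15%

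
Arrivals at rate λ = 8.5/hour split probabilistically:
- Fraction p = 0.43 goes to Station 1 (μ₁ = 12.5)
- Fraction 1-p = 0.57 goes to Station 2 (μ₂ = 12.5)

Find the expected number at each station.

Effective rates: λ₁ = 8.5×0.43 = 3.655, λ₂ = 8.5×0.57 = 4.845
Station 1: ρ₁ = 3.655/12.5 = 0.2924, L₁ = ρ₁/(1-ρ₁) = 0.2924/(1-0.2924) = 0.4132
Station 2: ρ₂ = 4.845/12.5 = 0.3876, L₂ = ρ₂/(1-ρ₂) = 0.3876/(1-0.3876) = 0.6329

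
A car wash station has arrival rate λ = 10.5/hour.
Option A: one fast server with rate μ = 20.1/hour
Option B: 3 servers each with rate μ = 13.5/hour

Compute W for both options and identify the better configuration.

Option A: single server μ = 20.1 (M/M/1)
  ρ_A = 10.5/20.1 = 0.5224
  W_A = 1/(μ-λ) = 1/(20.1-10.5) = 1/9.60 = 0.1042

Option B: 3 servers μ = 13.5 (M/M/3)
  ρ_B = λ/(cμ) = 10.5/(3×13.5) = 0.2593
  Offered load a = λ/μ = cρ = 10.5/13.5 = 0.7778
  P₀ = [ Σₙ₌₀^2 aⁿ/n! + a^3/(3!(1-ρ)) ]⁻¹
  Σ = a^0/0! + a^1/1! + a^2/2! = 1.0000 + 0.77778 + 0.30247 = 2.0802
  a^3/(3!(1-ρ)) = 0.4705/(6 × 0.7407) = 0.1059
  P₀ = 1/(2.0802 + 0.1059) = 0.4574
  Lq = P₀·a^3·ρ / (3!(1-ρ)²) = 0.4574 × 0.4705 × 0.2593 / (6 × 0.5487) = 0.01695
  Wq_B = Lq/λ = 0.016949/10.5 = 0.0016142
  W_B = Wq_B + 1/μ = 0.0016142 + 0.074074 = 0.07569

Since W_B = 0.07569 < W_A = 0.1042, Option B (multiple servers) has the shorter time in system.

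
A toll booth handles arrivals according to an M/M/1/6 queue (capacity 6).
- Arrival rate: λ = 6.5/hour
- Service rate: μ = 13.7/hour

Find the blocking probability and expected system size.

ρ = λ/μ = 6.5/13.7 = 0.47445
P₀ = (1-ρ)/(1-ρ^(K+1)) = (1-0.47445)/(1-0.47445^7) = 0.5255/0.9946 = 0.5284
P_K = P₀×ρ^K = 0.52841 × 0.47445^6 = 0.52841 × 0.011406 = 0.006027
Blocking probability P_6 = 0.006027 (0.60%)
L = ρ[1 - (K+1)ρ^K + Kρ^(K+1)] / [(1-ρ)(1-ρ^(K+1))]
L = 0.47445 × (1 - 7×0.01141 + 6×0.005412) / ((1 - 0.47445) × (1 - 0.005412)) = 0.8647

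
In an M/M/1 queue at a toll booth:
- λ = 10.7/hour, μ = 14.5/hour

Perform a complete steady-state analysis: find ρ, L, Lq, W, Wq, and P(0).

Step 1: ρ = λ/μ = 10.7/14.5 = 0.7379
Step 2: L = λ/(μ-λ) = 10.7/3.80 = 2.8158
Step 3: Lq = λ²/(μ(μ-λ)) = 114.49/(14.5×3.80) = 2.0779
Step 4: W = 1/(μ-λ) = 1/3.80 = 0.26316
Step 5: Wq = λ/(μ(μ-λ)) = 10.7/(14.5×3.80) = 0.1942
Step 6: P(0) = 1-ρ = 0.2621
Verify: L = λW = 10.7×0.26316 = 2.8158 ✔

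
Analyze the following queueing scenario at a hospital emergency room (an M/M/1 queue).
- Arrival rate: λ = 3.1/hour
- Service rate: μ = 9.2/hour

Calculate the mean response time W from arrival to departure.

First, compute utilization: ρ = λ/μ = 3.1/9.2 = 0.3370
For M/M/1: W = 1/(μ-λ)
W = 1/(9.2-3.1) = 1/6.10
W = 0.1639 hours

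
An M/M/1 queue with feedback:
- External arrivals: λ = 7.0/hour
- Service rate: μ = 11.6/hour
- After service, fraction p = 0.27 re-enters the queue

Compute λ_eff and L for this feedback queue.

Effective arrival rate: λ_eff = λ/(1-p) = 7.0/(1-0.27) = 7.0/0.73 = 9.58904
ρ = λ_eff/μ = 9.58904/11.6 = 0.826641
L = ρ/(1-ρ) = 0.826641/(1-0.826641) = 4.7684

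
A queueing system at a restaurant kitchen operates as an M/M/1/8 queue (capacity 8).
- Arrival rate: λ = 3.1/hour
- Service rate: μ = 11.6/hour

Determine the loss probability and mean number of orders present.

ρ = λ/μ = 3.1/11.6 = 0.26724
P₀ = (1-ρ)/(1-ρ^(K+1)) = (1-0.26724)/(1-0.26724^9) = 0.7328/1.0000 = 0.7328
P_K = P₀×ρ^K = 0.7328 × 0.26724^8 = 0.7328 × 0.00002601 = 0.00001906
Blocking probability P_8 = 0.00001906 (0.001906%)
L = ρ[1 - (K+1)ρ^K + Kρ^(K+1)] / [(1-ρ)(1-ρ^(K+1))]
L = 0.26724 × (1 - 9×0.00002601 + 8×0.000006952) / ((1 - 0.26724) × (1 - 0.000006952)) = 0.3646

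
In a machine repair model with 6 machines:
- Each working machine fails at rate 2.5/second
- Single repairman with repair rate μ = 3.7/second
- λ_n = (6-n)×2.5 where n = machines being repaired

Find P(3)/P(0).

P(3)/P(0) = ∏_{i=0}^{3-1} λ_i/μ_{i+1}
= (6-0)×2.5/3.7 × (6-1)×2.5/3.7 × (6-2)×2.5/3.7
= 37.0166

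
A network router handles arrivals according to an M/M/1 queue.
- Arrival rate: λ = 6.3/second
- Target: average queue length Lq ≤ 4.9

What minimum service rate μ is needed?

For M/M/1: Lq = λ²/(μ(μ-λ))
Need Lq ≤ 4.9, i.e. μ(μ-λ) ≥ λ²/4.9
μ² - 6.3μ - 39.69/4.9 ≥ 0  →  μ² - 6.3μ - 8.1000 ≥ 0
Quadratic formula (positive root): μ = [λ + √(λ² + 4×8.1000)]/2
Discriminant: 39.69 + 4×8.1000 = 72.0900, √72.0900 = 8.4906
μ ≥ (6.3 + 8.4906)/2 = 7.3953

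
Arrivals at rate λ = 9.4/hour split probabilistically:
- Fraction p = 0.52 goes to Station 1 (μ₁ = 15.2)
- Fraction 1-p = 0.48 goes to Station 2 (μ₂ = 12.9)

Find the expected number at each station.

Effective rates: λ₁ = 9.4×0.52 = 4.888, λ₂ = 9.4×0.48 = 4.512
Station 1: ρ₁ = 4.888/15.2 = 0.32158, L₁ = ρ₁/(1-ρ₁) = 0.32158/(1-0.32158) = 0.4740
Station 2: ρ₂ = 4.512/12.9 = 0.34977, L₂ = ρ₂/(1-ρ₂) = 0.34977/(1-0.34977) = 0.5379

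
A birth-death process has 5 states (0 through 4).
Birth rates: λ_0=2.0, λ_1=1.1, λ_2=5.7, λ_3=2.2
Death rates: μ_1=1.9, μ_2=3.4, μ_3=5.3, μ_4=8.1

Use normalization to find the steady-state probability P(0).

Ratios P(n)/P(0) = (λ₀···λₙ₋₁)/(μ₁···μₙ):
P(1)/P(0) = (2.0)/(1.9) = 1.0526
P(2)/P(0) = (2.0×1.1)/(1.9×3.4) = 0.34056
P(3)/P(0) = (2.0×1.1×5.7)/(1.9×3.4×5.3) = 0.36626
P(4)/P(0) = (2.0×1.1×5.7×2.2)/(1.9×3.4×5.3×8.1) = 0.099478

Normalization: ∑ P(n) = 1
P(0) × (1.0000 + 1.0526 + 0.34056 + 0.36626 + 0.099478) = 1
P(0) × 2.8589 = 1
P(0) = 1/2.8589 = 0.3498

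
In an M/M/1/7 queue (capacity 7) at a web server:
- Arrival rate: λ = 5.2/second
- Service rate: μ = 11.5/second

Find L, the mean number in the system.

ρ = λ/μ = 5.2/11.5 = 0.45217
P₀ = (1-ρ)/(1-ρ^(K+1)) = (1-0.45217)/(1-0.45217^8) = 0.54783/0.99825 = 0.5488
P_K = P₀×ρ^K = 0.5488 × 0.45217^7 = 0.5488 × 0.003865 = 0.002121
L = ρ[1 - (K+1)ρ^K + Kρ^(K+1)] / [(1-ρ)(1-ρ^(K+1))]
L = 0.45217 × (1 - 8×0.003865 + 7×0.001747) / ((1 - 0.45217) × (1 - 0.001747)) = 0.8114 requests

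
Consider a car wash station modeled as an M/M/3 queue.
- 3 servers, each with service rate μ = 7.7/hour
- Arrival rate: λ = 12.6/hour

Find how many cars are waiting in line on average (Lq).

Traffic intensity: ρ = λ/(cμ) = 12.6/(3×7.7) = 0.5455
Since ρ = 0.5455 < 1, system is stable.
Offered load a = λ/μ = cρ = 12.6/7.7 = 1.6364
P₀ = [ Σₙ₌₀^2 aⁿ/n! + a^3/(3!(1-ρ)) ]⁻¹
Σ = a^0/0! + a^1/1! + a^2/2! = 1.0000 + 1.6364 + 1.3388 = 3.9752
a^3/(3!(1-ρ)) = 4.3817/(6 × 0.45455) = 1.6066
P₀ = 1/(3.9752 + 1.6066) = 0.1792
Lq = P₀·a^3·ρ / (3!(1-ρ)²) = 0.17915 × 4.3817 × 0.54545 / (6 × 0.20661) = 0.3454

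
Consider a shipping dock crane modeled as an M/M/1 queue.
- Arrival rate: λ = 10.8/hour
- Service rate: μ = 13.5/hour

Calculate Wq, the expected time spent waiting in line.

First, compute utilization: ρ = λ/μ = 10.8/13.5 = 0.8000
For M/M/1: Wq = λ/(μ(μ-λ))
Wq = 10.8/(13.5 × (13.5-10.8))
Wq = 10.8/(13.5 × 2.70)
Wq = 0.2963 hours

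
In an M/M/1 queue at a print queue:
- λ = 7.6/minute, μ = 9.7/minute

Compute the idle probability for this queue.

ρ = λ/μ = 7.6/9.7 = 0.7835
P(0) = 1 - ρ = 1 - 0.7835 = 0.2165
The server is idle 21.65% of the time.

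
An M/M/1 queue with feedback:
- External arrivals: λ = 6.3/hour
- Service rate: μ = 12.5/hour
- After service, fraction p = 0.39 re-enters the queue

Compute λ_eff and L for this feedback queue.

Effective arrival rate: λ_eff = λ/(1-p) = 6.3/(1-0.39) = 6.3/0.61 = 10.3279
ρ = λ_eff/μ = 10.3279/12.5 = 0.82623
L = ρ/(1-ρ) = 0.82623/(1-0.82623) = 4.7547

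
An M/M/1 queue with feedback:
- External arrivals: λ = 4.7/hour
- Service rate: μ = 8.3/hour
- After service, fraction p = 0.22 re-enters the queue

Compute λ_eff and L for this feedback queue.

Effective arrival rate: λ_eff = λ/(1-p) = 4.7/(1-0.22) = 4.7/0.78 = 6.0256
ρ = λ_eff/μ = 6.0256/8.3 = 0.72598
L = ρ/(1-ρ) = 0.72598/(1-0.72598) = 2.6494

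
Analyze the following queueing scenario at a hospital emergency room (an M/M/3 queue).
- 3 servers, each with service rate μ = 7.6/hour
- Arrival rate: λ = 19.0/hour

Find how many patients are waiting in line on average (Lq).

Traffic intensity: ρ = λ/(cμ) = 19.0/(3×7.6) = 0.8333
Since ρ = 0.8333 < 1, system is stable.
Offered load a = λ/μ = cρ = 19.0/7.6 = 2.5000
P₀ = [ Σₙ₌₀^2 aⁿ/n! + a^3/(3!(1-ρ)) ]⁻¹
Σ = a^0/0! + a^1/1! + a^2/2! = 1.0000 + 2.5000 + 3.1250 = 6.6250
a^3/(3!(1-ρ)) = 15.6250/(6 × 0.166667) = 15.6250
P₀ = 1/(6.6250 + 15.6250) = 0.04494
Lq = P₀·a^3·ρ / (3!(1-ρ)²) = 0.044944 × 15.6250 × 0.83333 / (6 × 0.027778) = 3.5112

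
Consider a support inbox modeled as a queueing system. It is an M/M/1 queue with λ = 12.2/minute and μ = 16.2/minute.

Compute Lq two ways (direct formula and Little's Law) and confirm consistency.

Method 1 (direct): Lq = λ²/(μ(μ-λ)) = 148.84/(16.2 × 4.00) = 2.2969

Method 2 (Little's Law):
W = 1/(μ-λ) = 1/4.00 = 0.2500
Wq = W - 1/μ = 0.2500 - 0.06173 = 0.18827
Lq = λWq = 12.2 × 0.18827 = 2.2969 ✔ (matches Method 1)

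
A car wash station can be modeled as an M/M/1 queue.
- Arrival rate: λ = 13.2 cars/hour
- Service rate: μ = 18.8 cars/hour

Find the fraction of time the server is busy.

Server utilization: ρ = λ/μ
ρ = 13.2/18.8 = 0.7021
The server is busy 70.21% of the time.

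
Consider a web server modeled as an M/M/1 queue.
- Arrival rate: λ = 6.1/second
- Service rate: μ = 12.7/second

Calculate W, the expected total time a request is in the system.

First, compute utilization: ρ = λ/μ = 6.1/12.7 = 0.4803
For M/M/1: W = 1/(μ-λ)
W = 1/(12.7-6.1) = 1/6.60
W = 0.1515 seconds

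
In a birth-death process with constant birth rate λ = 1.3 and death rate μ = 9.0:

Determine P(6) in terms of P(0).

For constant rates: P(n)/P(0) = (λ/μ)^n
P(6)/P(0) = (1.3/9.0)^6 = 0.144444^6 = 0.000009082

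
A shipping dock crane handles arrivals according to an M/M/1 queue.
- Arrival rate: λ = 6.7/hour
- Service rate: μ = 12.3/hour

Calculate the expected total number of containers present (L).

ρ = λ/μ = 6.7/12.3 = 0.5447
For M/M/1: L = λ/(μ-λ)
L = 6.7/(12.3-6.7) = 6.7/5.60
L = 1.1964 containers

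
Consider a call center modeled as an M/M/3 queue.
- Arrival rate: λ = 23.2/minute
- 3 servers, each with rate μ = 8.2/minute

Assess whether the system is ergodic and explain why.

Stability requires ρ = λ/(cμ) < 1
ρ = 23.2/(3 × 8.2) = 23.2/24.60 = 0.9431
Since 0.9431 < 1, the system is STABLE.
The servers are busy 94.31% of the time.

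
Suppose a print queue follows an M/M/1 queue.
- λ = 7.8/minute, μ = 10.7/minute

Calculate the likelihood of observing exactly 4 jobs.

ρ = λ/μ = 7.8/10.7 = 0.72897
P(n) = (1-ρ)ρⁿ
P(4) = (1-0.72897) × 0.72897^4
P(4) = 0.2710 × 0.2824
P(4) = 0.07653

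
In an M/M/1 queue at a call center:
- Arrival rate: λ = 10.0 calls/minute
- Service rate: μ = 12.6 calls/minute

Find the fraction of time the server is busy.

Server utilization: ρ = λ/μ
ρ = 10.0/12.6 = 0.7937
The server is busy 79.37% of the time.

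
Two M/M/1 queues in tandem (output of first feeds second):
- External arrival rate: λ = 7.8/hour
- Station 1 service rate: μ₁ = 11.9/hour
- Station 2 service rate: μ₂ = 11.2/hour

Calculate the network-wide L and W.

By Jackson's theorem, each station behaves as independent M/M/1.
Station 1: ρ₁ = 7.8/11.9 = 0.6555, L₁ = ρ₁/(1-ρ₁) = λ/(μ₁-λ) = 7.8/4.10 = 1.90244
Station 2: ρ₂ = 7.8/11.2 = 0.6964, L₂ = ρ₂/(1-ρ₂) = λ/(μ₂-λ) = 7.8/3.40 = 2.29412
Total: L = L₁ + L₂ = 1.90244 + 2.29412 = 4.1966
W = L/λ = 4.1966/7.8 = 0.5380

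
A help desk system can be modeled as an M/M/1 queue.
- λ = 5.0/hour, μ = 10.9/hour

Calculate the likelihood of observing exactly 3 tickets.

ρ = λ/μ = 5.0/10.9 = 0.45872
P(n) = (1-ρ)ρⁿ
P(3) = (1-0.45872) × 0.45872^3
P(3) = 0.5413 × 0.09653
P(3) = 0.05225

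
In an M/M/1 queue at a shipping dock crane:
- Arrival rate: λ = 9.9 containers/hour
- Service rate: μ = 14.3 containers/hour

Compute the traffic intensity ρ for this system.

Server utilization: ρ = λ/μ
ρ = 9.9/14.3 = 0.6923
The server is busy 69.23% of the time.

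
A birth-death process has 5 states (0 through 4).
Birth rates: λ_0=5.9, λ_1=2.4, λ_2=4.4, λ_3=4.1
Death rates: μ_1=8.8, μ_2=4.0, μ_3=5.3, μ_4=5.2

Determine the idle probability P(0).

Ratios P(n)/P(0) = (λ₀···λₙ₋₁)/(μ₁···μₙ):
P(1)/P(0) = (5.9)/(8.8) = 0.67045
P(2)/P(0) = (5.9×2.4)/(8.8×4.0) = 0.40227
P(3)/P(0) = (5.9×2.4×4.4)/(8.8×4.0×5.3) = 0.33396
P(4)/P(0) = (5.9×2.4×4.4×4.1)/(8.8×4.0×5.3×5.2) = 0.26332

Normalization: ∑ P(n) = 1
P(0) × (1.0000 + 0.67045 + 0.40227 + 0.33396 + 0.26332) = 1
P(0) × 2.6700 = 1
P(0) = 1/2.6700 = 0.3745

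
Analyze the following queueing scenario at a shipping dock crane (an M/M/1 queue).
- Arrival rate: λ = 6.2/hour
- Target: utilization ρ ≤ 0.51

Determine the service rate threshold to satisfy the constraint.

ρ = λ/μ, so μ = λ/ρ
μ ≥ 6.2/0.51 = 12.1569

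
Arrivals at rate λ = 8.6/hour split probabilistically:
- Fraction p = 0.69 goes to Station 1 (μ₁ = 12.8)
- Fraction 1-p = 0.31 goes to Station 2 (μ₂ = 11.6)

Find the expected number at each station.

Effective rates: λ₁ = 8.6×0.69 = 5.934, λ₂ = 8.6×0.31 = 2.666
Station 1: ρ₁ = 5.934/12.8 = 0.4636, L₁ = ρ₁/(1-ρ₁) = 0.4636/(1-0.4636) = 0.8643
Station 2: ρ₂ = 2.666/11.6 = 0.2298, L₂ = ρ₂/(1-ρ₂) = 0.2298/(1-0.2298) = 0.2984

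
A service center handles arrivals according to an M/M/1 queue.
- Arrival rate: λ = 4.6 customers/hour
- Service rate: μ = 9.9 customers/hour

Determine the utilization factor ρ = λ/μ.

Server utilization: ρ = λ/μ
ρ = 4.6/9.9 = 0.4646
The server is busy 46.46% of the time.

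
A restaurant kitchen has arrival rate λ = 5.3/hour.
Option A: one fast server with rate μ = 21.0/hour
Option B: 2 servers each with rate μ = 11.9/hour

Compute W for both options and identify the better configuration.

Option A: single server μ = 21.0 (M/M/1)
  ρ_A = 5.3/21.0 = 0.2524
  W_A = 1/(μ-λ) = 1/(21.0-5.3) = 1/15.70 = 0.06369

Option B: 2 servers μ = 11.9 (M/M/2)
  ρ_B = λ/(cμ) = 5.3/(2×11.9) = 0.2227
  Offered load a = λ/μ = cρ = 5.3/11.9 = 0.4454
  P₀ = [ Σₙ₌₀^1 aⁿ/n! + a^2/(2!(1-ρ)) ]⁻¹
  Σ = a^0/0! + a^1/1! = 1.0000 + 0.4454 = 1.4454
  a^2/(2!(1-ρ)) = 0.1984/(2 × 0.7773) = 0.1276
  P₀ = 1/(1.4454 + 0.1276) = 0.6357
  Lq = P₀·a^2·ρ / (2!(1-ρ)²) = 0.6357 × 0.1984 × 0.2227 / (2 × 0.6042) = 0.02324
  Wq_B = Lq/λ = 0.023239/5.3 = 0.0043847
  W_B = Wq_B + 1/μ = 0.0043847 + 0.084034 = 0.08842

Since W_A = 0.06369 < W_B = 0.08842, Option A (single fast server) has the shorter time in system.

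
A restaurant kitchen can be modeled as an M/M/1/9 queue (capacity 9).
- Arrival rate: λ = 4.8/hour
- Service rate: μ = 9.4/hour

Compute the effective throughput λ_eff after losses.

ρ = λ/μ = 4.8/9.4 = 0.51064
P₀ = (1-ρ)/(1-ρ^(K+1)) = (1-0.51064)/(1-0.51064^10) = 0.4894/0.9988 = 0.4900
P_K = P₀×ρ^K = 0.4900 × 0.51064^9 = 0.4900 × 0.002361 = 0.001157
λ_eff = λ(1-P_K) = 4.8 × (1 - 0.001157) = 4.8 × 0.99884 = 4.7944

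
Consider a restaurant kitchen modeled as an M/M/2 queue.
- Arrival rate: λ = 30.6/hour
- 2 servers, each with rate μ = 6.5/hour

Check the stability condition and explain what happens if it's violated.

Stability requires ρ = λ/(cμ) < 1
ρ = 30.6/(2 × 6.5) = 30.6/13.00 = 2.3538
Since 2.3538 ≥ 1, the system is UNSTABLE.
Need c > λ/μ = 30.6/6.5 = 4.71.
Minimum servers needed: c = 5.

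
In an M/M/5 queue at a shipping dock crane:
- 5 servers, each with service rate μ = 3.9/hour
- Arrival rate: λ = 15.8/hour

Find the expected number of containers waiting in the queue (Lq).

Traffic intensity: ρ = λ/(cμ) = 15.8/(5×3.9) = 0.8103
Since ρ = 0.8103 < 1, system is stable.
Offered load a = λ/μ = cρ = 15.8/3.9 = 4.0513
P₀ = [ Σₙ₌₀^4 aⁿ/n! + a^5/(5!(1-ρ)) ]⁻¹
Σ = a^0/0! + a^1/1! + a^2/2! + a^3/3! + a^4/4! = 1.0000 + 4.0513 + 8.2064 + 11.0822 + 11.2243 = 35.5642
a^5/(5!(1-ρ)) = 1091.3458/(120 × 0.1897436) = 47.9307
P₀ = 1/(35.5642 + 47.9307) = 0.01198
Lq = P₀·a^5·ρ / (5!(1-ρ)²) = 0.011977 × 1091.3458 × 0.81026 / (120 × 0.036003) = 2.4514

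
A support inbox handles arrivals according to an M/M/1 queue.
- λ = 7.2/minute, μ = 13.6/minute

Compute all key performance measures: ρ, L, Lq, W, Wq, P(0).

Step 1: ρ = λ/μ = 7.2/13.6 = 0.5294
Step 2: L = λ/(μ-λ) = 7.2/6.40 = 1.1250
Step 3: Lq = λ²/(μ(μ-λ)) = 51.84/(13.6×6.40) = 0.5956
Step 4: W = 1/(μ-λ) = 1/6.40 = 0.15625
Step 5: Wq = λ/(μ(μ-λ)) = 7.2/(13.6×6.40) = 0.08272
Step 6: P(0) = 1-ρ = 0.4706
Verify: L = λW = 7.2×0.15625 = 1.1250 ✔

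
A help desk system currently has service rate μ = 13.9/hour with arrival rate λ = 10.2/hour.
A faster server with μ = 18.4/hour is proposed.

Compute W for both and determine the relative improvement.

System 1: ρ₁ = 10.2/13.9 = 0.7338, W₁ = 1/(13.9-10.2) = 0.27027
System 2: ρ₂ = 10.2/18.4 = 0.5543, W₂ = 1/(18.4-10.2) = 0.12195
Improvement: (W₁-W₂)/W₁ = (0.27027-0.12195)/0.27027 = 54.88%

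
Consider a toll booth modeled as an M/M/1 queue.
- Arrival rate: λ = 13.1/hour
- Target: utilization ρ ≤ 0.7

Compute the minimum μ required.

ρ = λ/μ, so μ = λ/ρ
μ ≥ 13.1/0.7 = 18.7143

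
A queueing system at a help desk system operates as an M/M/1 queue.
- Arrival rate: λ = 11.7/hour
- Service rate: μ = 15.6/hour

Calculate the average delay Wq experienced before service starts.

First, compute utilization: ρ = λ/μ = 11.7/15.6 = 0.7500
For M/M/1: Wq = λ/(μ(μ-λ))
Wq = 11.7/(15.6 × (15.6-11.7))
Wq = 11.7/(15.6 × 3.90)
Wq = 0.1923 hours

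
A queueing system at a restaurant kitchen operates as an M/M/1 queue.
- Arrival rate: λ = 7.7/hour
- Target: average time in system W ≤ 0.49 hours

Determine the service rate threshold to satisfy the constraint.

For M/M/1: W = 1/(μ-λ)
Need W ≤ 0.49, so 1/(μ-λ) ≤ 0.49
μ - λ ≥ 1/0.49 = 2.0408
μ ≥ 7.7 + 2.0408 = 9.7408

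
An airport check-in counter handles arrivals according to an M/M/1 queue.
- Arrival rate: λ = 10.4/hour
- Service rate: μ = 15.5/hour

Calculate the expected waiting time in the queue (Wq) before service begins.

First, compute utilization: ρ = λ/μ = 10.4/15.5 = 0.6710
For M/M/1: Wq = λ/(μ(μ-λ))
Wq = 10.4/(15.5 × (15.5-10.4))
Wq = 10.4/(15.5 × 5.10)
Wq = 0.1316 hours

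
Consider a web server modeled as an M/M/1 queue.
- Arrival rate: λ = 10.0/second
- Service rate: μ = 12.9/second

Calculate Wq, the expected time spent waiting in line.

First, compute utilization: ρ = λ/μ = 10.0/12.9 = 0.7752
For M/M/1: Wq = λ/(μ(μ-λ))
Wq = 10.0/(12.9 × (12.9-10.0))
Wq = 10.0/(12.9 × 2.90)
Wq = 0.2673 seconds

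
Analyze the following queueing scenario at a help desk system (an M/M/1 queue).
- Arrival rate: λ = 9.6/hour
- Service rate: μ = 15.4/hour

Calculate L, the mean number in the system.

ρ = λ/μ = 9.6/15.4 = 0.6234
For M/M/1: L = λ/(μ-λ)
L = 9.6/(15.4-9.6) = 9.6/5.80
L = 1.6552 tickets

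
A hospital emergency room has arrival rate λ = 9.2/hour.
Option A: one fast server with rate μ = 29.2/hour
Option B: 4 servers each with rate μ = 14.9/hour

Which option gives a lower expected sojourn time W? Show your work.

Option A: single server μ = 29.2 (M/M/1)
  ρ_A = 9.2/29.2 = 0.3151
  W_A = 1/(μ-λ) = 1/(29.2-9.2) = 1/20.00 = 0.05000

Option B: 4 servers μ = 14.9 (M/M/4)
  ρ_B = λ/(cμ) = 9.2/(4×14.9) = 0.1544
  Offered load a = λ/μ = cρ = 9.2/14.9 = 0.6174
  P₀ = [ Σₙ₌₀^3 aⁿ/n! + a^4/(4!(1-ρ)) ]⁻¹
  Σ = a^0/0! + a^1/1! + a^2/2! + a^3/3! = 1.0000 + 0.61745 + 0.19062 + 0.039233 = 1.8473
  a^4/(4!(1-ρ)) = 0.14535/(24 × 0.84564) = 0.007162
  P₀ = 1/(1.8473 + 0.007162) = 0.5392
  Lq = P₀·a^4·ρ / (4!(1-ρ)²) = 0.53924 × 0.14535 × 0.15436 / (24 × 0.71510) = 0.0007049
  Wq_B = Lq/λ = 0.0007049/9.2 = 0.00007662
  W_B = Wq_B + 1/μ = 0.00007662 + 0.06711 = 0.06719

Since W_A = 0.05000 < W_B = 0.06719, Option A (single fast server) has the shorter time in system.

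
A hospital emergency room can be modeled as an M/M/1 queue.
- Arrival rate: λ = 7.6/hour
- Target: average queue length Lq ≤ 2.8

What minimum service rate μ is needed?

For M/M/1: Lq = λ²/(μ(μ-λ))
Need Lq ≤ 2.8, i.e. μ(μ-λ) ≥ λ²/2.8
μ² - 7.6μ - 57.76/2.8 ≥ 0  →  μ² - 7.6μ - 20.6285714 ≥ 0
Quadratic formula (positive root): μ = [λ + √(λ² + 4×20.6285714)]/2
Discriminant: 57.76 + 4×20.6285714 = 140.27429, √140.27429 = 11.84374
μ ≥ (7.6 + 11.84374)/2 = 9.7219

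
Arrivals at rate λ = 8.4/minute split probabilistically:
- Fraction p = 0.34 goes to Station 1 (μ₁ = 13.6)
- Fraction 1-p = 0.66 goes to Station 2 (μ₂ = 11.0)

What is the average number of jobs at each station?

Effective rates: λ₁ = 8.4×0.34 = 2.856, λ₂ = 8.4×0.66 = 5.544
Station 1: ρ₁ = 2.856/13.6 = 0.2100, L₁ = ρ₁/(1-ρ₁) = 0.2100/(1-0.2100) = 0.2658
Station 2: ρ₂ = 5.544/11.0 = 0.5040, L₂ = ρ₂/(1-ρ₂) = 0.5040/(1-0.5040) = 1.0161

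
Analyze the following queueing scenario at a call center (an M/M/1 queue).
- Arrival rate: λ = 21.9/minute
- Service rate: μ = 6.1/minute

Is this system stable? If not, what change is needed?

Stability requires ρ = λ/(cμ) < 1
ρ = 21.9/(1 × 6.1) = 21.9/6.10 = 3.5902
Since 3.5902 ≥ 1, the system is UNSTABLE.
Queue grows without bound. Need μ > λ = 21.9.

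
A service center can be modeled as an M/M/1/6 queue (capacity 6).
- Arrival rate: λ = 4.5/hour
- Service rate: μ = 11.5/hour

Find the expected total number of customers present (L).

ρ = λ/μ = 4.5/11.5 = 0.3913
P₀ = (1-ρ)/(1-ρ^(K+1)) = (1-0.3913)/(1-0.3913^7) = 0.6087/0.9986 = 0.6096
P_K = P₀×ρ^K = 0.6096 × 0.3913^6 = 0.6096 × 0.003590 = 0.002188
L = ρ[1 - (K+1)ρ^K + Kρ^(K+1)] / [(1-ρ)(1-ρ^(K+1))]
L = 0.3913 × (1 - 7×0.003590 + 6×0.001405) / ((1 - 0.3913) × (1 - 0.001405)) = 0.6330 customers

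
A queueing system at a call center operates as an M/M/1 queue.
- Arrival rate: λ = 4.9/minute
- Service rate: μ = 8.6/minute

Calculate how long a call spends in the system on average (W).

First, compute utilization: ρ = λ/μ = 4.9/8.6 = 0.5698
For M/M/1: W = 1/(μ-λ)
W = 1/(8.6-4.9) = 1/3.70
W = 0.2703 minutes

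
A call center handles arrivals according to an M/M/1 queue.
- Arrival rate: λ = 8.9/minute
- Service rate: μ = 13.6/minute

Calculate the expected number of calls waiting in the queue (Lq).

ρ = λ/μ = 8.9/13.6 = 0.6544
For M/M/1: Lq = λ²/(μ(μ-λ))
Lq = 79.21/(13.6 × 4.70)
Lq = 1.2392 calls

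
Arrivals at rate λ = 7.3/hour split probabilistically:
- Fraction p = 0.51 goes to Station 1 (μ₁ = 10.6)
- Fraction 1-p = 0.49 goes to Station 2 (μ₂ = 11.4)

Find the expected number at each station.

Effective rates: λ₁ = 7.3×0.51 = 3.723, λ₂ = 7.3×0.49 = 3.577
Station 1: ρ₁ = 3.723/10.6 = 0.35123, L₁ = ρ₁/(1-ρ₁) = 0.35123/(1-0.35123) = 0.5414
Station 2: ρ₂ = 3.577/11.4 = 0.31377, L₂ = ρ₂/(1-ρ₂) = 0.31377/(1-0.31377) = 0.4572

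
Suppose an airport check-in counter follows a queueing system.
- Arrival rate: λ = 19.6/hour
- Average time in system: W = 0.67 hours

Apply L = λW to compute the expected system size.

Little's Law: L = λW
L = 19.6 × 0.67 = 13.1320 passengers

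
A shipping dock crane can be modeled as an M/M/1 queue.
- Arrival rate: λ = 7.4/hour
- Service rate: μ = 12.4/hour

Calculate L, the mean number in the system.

ρ = λ/μ = 7.4/12.4 = 0.5968
For M/M/1: L = λ/(μ-λ)
L = 7.4/(12.4-7.4) = 7.4/5.00
L = 1.4800 containers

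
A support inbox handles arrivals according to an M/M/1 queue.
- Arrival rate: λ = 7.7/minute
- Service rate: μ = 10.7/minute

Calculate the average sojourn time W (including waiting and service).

First, compute utilization: ρ = λ/μ = 7.7/10.7 = 0.7196
For M/M/1: W = 1/(μ-λ)
W = 1/(10.7-7.7) = 1/3.00
W = 0.3333 minutes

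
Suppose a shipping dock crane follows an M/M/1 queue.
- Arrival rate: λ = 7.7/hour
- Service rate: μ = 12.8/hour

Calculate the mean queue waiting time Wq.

First, compute utilization: ρ = λ/μ = 7.7/12.8 = 0.6016
For M/M/1: Wq = λ/(μ(μ-λ))
Wq = 7.7/(12.8 × (12.8-7.7))
Wq = 7.7/(12.8 × 5.10)
Wq = 0.1180 hours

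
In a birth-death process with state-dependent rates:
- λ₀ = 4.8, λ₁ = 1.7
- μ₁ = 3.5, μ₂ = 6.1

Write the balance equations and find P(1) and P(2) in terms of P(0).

Balance equations:
State 0: λ₀P₀ = μ₁P₁ → P₁ = (λ₀/μ₁)P₀ = (4.8/3.5)P₀ = 1.3714P₀
State 1: P₂ = (λ₀λ₁)/(μ₁μ₂)P₀ = (4.8×1.7)/(3.5×6.1)P₀ = 0.3822P₀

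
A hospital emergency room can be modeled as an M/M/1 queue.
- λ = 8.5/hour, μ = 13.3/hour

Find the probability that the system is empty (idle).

ρ = λ/μ = 8.5/13.3 = 0.6391
P(0) = 1 - ρ = 1 - 0.6391 = 0.3609
The server is idle 36.09% of the time.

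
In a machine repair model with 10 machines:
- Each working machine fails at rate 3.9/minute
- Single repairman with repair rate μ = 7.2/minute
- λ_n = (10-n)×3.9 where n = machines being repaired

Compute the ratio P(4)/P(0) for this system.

P(4)/P(0) = ∏_{i=0}^{4-1} λ_i/μ_{i+1}
= (10-0)×3.9/7.2 × (10-1)×3.9/7.2 × (10-2)×3.9/7.2 × (10-3)×3.9/7.2
= 433.8694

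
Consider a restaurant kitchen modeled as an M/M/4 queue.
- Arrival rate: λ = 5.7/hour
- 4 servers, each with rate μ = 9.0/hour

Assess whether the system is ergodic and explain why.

Stability requires ρ = λ/(cμ) < 1
ρ = 5.7/(4 × 9.0) = 5.7/36.00 = 0.1583
Since 0.1583 < 1, the system is STABLE.
The servers are busy 15.83% of the time.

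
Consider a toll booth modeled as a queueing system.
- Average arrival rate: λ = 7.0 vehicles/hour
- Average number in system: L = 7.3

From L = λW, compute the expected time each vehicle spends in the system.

Little's Law: L = λW, so W = L/λ
W = 7.3/7.0 = 1.0429 hours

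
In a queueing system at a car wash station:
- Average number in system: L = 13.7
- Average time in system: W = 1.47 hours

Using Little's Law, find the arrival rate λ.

Little's Law: L = λW, so λ = L/W
λ = 13.7/1.47 = 9.3197 cars/hour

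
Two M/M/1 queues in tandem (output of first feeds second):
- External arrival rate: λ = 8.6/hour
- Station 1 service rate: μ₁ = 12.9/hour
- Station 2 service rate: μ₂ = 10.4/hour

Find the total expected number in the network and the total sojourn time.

By Jackson's theorem, each station behaves as independent M/M/1.
Station 1: ρ₁ = 8.6/12.9 = 0.6667, L₁ = ρ₁/(1-ρ₁) = λ/(μ₁-λ) = 8.6/4.30 = 2.0000
Station 2: ρ₂ = 8.6/10.4 = 0.8269, L₂ = ρ₂/(1-ρ₂) = λ/(μ₂-λ) = 8.6/1.80 = 4.7778
Total: L = L₁ + L₂ = 2.0000 + 4.7778 = 6.7778
W = L/λ = 6.7778/8.6 = 0.7881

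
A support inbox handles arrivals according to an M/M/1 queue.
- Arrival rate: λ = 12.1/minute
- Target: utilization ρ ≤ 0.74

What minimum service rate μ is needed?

ρ = λ/μ, so μ = λ/ρ
μ ≥ 12.1/0.74 = 16.3514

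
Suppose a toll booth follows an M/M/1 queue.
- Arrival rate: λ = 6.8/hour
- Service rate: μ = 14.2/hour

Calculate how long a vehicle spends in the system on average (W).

First, compute utilization: ρ = λ/μ = 6.8/14.2 = 0.4789
For M/M/1: W = 1/(μ-λ)
W = 1/(14.2-6.8) = 1/7.40
W = 0.1351 hours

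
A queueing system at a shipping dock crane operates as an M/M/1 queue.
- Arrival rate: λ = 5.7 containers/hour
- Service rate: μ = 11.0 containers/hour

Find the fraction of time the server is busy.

Server utilization: ρ = λ/μ
ρ = 5.7/11.0 = 0.5182
The server is busy 51.82% of the time.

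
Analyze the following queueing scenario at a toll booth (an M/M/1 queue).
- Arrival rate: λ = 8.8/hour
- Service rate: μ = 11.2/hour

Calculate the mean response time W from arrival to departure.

First, compute utilization: ρ = λ/μ = 8.8/11.2 = 0.7857
For M/M/1: W = 1/(μ-λ)
W = 1/(11.2-8.8) = 1/2.40
W = 0.4167 hours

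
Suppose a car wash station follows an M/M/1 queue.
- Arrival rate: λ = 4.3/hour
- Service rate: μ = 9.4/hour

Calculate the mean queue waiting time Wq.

First, compute utilization: ρ = λ/μ = 4.3/9.4 = 0.4574
For M/M/1: Wq = λ/(μ(μ-λ))
Wq = 4.3/(9.4 × (9.4-4.3))
Wq = 4.3/(9.4 × 5.10)
Wq = 0.08970 hours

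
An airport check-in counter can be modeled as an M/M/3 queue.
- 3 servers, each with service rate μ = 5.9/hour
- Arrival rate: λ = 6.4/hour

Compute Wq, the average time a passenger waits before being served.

Traffic intensity: ρ = λ/(cμ) = 6.4/(3×5.9) = 0.3616
Since ρ = 0.3616 < 1, system is stable.
Offered load a = λ/μ = cρ = 6.4/5.9 = 1.0847
P₀ = [ Σₙ₌₀^2 aⁿ/n! + a^3/(3!(1-ρ)) ]⁻¹
Σ = a^0/0! + a^1/1! + a^2/2! = 1.00000 + 1.08475 + 0.588337 = 2.6731
a^3/(3!(1-ρ)) = 1.2764/(6 × 0.6384) = 0.3332
P₀ = 1/(2.6731 + 0.3332) = 0.3326
Lq = P₀·a^3·ρ / (3!(1-ρ)²) = 0.33263 × 1.2764 × 0.36158 / (6 × 0.40758) = 0.06278
Wq = Lq/λ = 0.06278/6.4 = 0.009809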